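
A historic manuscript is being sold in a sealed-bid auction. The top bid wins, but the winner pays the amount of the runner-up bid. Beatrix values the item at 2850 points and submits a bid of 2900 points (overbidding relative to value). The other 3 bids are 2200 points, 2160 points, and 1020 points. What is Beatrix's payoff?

Highest competing bid: 2200 points.
Beatrix's bid 2900 points is the highest overall, so Beatrix wins and pays the second-highest bid, 2200 points.
Payoff = value − price = 2850 points − 2200 points = 650 points.

Beatrix's payoff: 650 points.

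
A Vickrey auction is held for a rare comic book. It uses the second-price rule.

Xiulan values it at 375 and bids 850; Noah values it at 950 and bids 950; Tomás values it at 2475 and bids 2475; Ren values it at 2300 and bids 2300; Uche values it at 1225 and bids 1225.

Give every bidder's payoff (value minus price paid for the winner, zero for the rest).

Xiulan 0, Noah 0, Tomás 175, Ren 0, Uche 0.

Bids in descending order: Tomás 2475; Ren 2300; Uche 1225; Noah 950; Xiulan 850.
Tomás has the top bid and wins; the price is the second-highest bid, 2300.
Tomás's payoff = 2475 − 2300 = 175. All other bidders lose, so their payoff is 0.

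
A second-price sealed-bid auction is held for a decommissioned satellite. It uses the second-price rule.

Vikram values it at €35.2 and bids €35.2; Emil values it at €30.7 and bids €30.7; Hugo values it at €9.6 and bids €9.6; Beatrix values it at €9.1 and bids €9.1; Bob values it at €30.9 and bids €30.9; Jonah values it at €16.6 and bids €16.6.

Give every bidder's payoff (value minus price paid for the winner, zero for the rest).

Vikram €4.3, Emil €0.0, Hugo €0.0, Beatrix €0.0, Bob €0.0, Jonah €0.0.

Bids in descending order: Vikram €35.2, then Bob €30.9, then Emil €30.7, then Jonah €16.6, then Hugo €9.6, then Beatrix €9.1.
Vikram has the top bid and wins; the price is the second-highest bid, €30.9.
Vikram's payoff = €35.2 − €30.9 = €4.3. All other bidders lose, so their payoff is 0.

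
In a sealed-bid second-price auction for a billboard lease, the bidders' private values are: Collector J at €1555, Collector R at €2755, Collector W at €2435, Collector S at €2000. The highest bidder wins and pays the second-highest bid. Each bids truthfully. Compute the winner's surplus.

Surplus = €320.

Sorted high to low: Collector R €2755 > Collector W €2435 > Collector S €2000 > Collector J €1555.
Collector R wins with the top bid and pays the second-highest, €2435.
Surplus = €2755 − €2435 = €320.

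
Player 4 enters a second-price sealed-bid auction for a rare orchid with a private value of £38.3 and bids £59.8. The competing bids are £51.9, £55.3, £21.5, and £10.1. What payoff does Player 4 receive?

The bidder's payoff: -£17.0.

Highest competing bid: £55.3.
Player 4's bid £59.8 is the highest overall, so Player 4 wins and pays the second-highest bid, £55.3.
Payoff = value − price = £38.3 − £55.3 = -£17.0.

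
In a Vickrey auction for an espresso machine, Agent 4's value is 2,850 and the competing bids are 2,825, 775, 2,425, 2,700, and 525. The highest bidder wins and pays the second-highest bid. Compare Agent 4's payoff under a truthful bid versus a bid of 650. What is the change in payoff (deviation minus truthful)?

Payoff change: -25.

The highest competing bid is 2,825.
Bidding truthfully at 2,850: Agent 4 has the top bid, wins, and pays the second-highest bid 2,825. Payoff = 2,850 − 2,825 = 25.
Bidding 650: the top bid is 2,825 (a rival), so Agent 4 loses. Payoff = 0.
Change = 0 − 25 = -25.
Deviating from a truthful bid can only lose payoff in a second-price auction — never gain.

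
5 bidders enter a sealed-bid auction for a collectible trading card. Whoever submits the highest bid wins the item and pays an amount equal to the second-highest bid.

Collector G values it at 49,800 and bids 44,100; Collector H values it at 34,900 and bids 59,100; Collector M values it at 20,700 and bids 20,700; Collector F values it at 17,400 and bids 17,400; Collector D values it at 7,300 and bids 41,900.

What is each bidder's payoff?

Payoffs: Collector G 0, Collector H -9,200, Collector M 0, Collector F 0, Collector D 0.

Ordered from highest: Collector H 59,100; Collector G 44,100; Collector D 41,900; Collector M 20,700; Collector F 17,400.
Collector H has the top bid and wins; the price is the second-highest bid, 44,100.
Collector H's payoff = 34,900 − 44,100 = -9,200. All other bidders lose, so their payoff is 0.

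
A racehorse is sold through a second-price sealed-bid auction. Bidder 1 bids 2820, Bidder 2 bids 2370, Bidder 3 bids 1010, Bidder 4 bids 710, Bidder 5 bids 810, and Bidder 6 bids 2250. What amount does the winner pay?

Ordered from highest: Bidder 1 2820; Bidder 2 2370; Bidder 6 2250; Bidder 3 1010; Bidder 5 810; Bidder 4 710.
Bidder 1 has the highest bid, so Bidder 1 wins.
The second-highest bid is 2370, so that is what Bidder 1 pays.

2370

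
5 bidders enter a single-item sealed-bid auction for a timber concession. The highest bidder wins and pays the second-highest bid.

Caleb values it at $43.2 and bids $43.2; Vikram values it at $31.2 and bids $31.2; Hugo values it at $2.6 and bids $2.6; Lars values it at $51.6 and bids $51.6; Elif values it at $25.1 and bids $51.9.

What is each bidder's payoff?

Sorted high to low: Elif $51.9, then Lars $51.6, then Caleb $43.2, then Vikram $31.2, then Hugo $2.6.
Elif has the top bid and wins; the price is the second-highest bid, $51.6.
Elif's payoff = $25.1 − $51.6 = -$26.5. All other bidders lose, so their payoff is 0.

Payoffs: Caleb $0.0, Vikram $0.0, Hugo $0.0, Lars $0.0, Elif -$26.5.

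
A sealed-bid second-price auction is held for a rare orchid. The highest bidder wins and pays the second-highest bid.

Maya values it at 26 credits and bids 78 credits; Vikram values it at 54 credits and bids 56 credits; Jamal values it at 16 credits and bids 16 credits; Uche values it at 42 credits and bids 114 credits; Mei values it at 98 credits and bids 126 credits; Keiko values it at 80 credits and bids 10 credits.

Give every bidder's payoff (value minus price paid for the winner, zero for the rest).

Payoffs: Maya 0 credits, Vikram 0 credits, Jamal 0 credits, Uche 0 credits, Mei -16 credits, Keiko 0 credits.

Sorted high to low: Mei 126 credits > Uche 114 credits > Maya 78 credits > Vikram 56 credits > Jamal 16 credits > Keiko 10 credits.
Mei has the top bid and wins; the price is the second-highest bid, 114 credits.
Mei's payoff = 98 credits − 114 credits = -16 credits. All other bidders lose, so their payoff is 0.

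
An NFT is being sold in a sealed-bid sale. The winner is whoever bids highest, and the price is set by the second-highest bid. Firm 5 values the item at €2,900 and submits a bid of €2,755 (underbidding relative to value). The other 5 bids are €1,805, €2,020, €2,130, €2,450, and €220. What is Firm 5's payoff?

Payoff = €450.

Highest competing bid: €2,450.
Firm 5's bid €2,755 is the highest overall, so Firm 5 wins and pays the second-highest bid, €2,450.
Payoff = value − price = €2,900 − €2,450 = €450.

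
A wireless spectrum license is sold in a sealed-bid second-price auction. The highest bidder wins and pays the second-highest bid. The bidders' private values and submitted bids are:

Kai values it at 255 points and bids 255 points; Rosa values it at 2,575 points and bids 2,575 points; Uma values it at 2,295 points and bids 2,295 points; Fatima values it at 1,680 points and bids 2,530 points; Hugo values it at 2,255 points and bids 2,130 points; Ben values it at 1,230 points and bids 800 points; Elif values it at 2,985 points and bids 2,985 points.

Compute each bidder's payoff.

Kai 0 points, Rosa 0 points, Uma 0 points, Fatima 0 points, Hugo 0 points, Ben 0 points, Elif 410 points.

Ordered from highest: Elif 2,985 points, then Rosa 2,575 points, then Fatima 2,530 points, then Uma 2,295 points, then Hugo 2,130 points, then Ben 800 points, then Kai 255 points.
Elif has the top bid and wins; the price is the second-highest bid, 2,575 points.
Elif's payoff = 2,985 points − 2,575 points = 410 points. All other bidders lose, so their payoff is 0.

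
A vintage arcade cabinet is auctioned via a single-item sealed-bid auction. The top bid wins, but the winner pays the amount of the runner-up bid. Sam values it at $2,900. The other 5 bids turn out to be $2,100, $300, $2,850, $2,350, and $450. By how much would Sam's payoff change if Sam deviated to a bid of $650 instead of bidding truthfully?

The highest competing bid is $2,850.
Bidding truthfully at $2,900: Sam has the top bid, wins, and pays the second-highest bid $2,850. Payoff = $2,900 − $2,850 = $50.
Bidding $650: the top bid is $2,850 (a rival), so Sam loses. Payoff = $0.
Change = $0 − $50 = -$50.
Deviating from a truthful bid can only lose payoff in a second-price auction — never gain.

Change in payoff: -$50.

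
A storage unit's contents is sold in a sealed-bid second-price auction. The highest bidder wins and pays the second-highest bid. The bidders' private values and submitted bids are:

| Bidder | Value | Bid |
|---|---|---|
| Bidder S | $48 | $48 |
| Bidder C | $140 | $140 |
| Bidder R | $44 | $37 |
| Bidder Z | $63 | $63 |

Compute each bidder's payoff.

Payoffs: Bidder S $0, Bidder C $77, Bidder R $0, Bidder Z $0.

Bids in descending order: Bidder C $140, then Bidder Z $63, then Bidder S $48, then Bidder R $37.
Bidder C has the top bid and wins; the price is the second-highest bid, $63.
Bidder C's payoff = $140 − $63 = $77. All other bidders lose, so their payoff is 0.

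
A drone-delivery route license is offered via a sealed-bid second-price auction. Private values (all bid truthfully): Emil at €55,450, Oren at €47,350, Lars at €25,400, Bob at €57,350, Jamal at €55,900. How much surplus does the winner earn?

€1,450

Bids in descending order: Bob €57,350, then Jamal €55,900, then Emil €55,450, then Oren €47,350, then Lars €25,400.
Bob wins with the top bid and pays the second-highest, €55,900.
Surplus = €57,350 − €55,900 = €1,450.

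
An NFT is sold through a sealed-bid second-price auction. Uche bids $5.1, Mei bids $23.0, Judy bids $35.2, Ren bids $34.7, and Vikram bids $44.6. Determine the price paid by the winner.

Price paid: $35.2.

Ranking the bids: Vikram $44.6 > Judy $35.2 > Ren $34.7 > Mei $23.0 > Uche $5.1.
Vikram has the highest bid, so Vikram wins.
The second-highest bid is $35.2, so that is what Vikram pays.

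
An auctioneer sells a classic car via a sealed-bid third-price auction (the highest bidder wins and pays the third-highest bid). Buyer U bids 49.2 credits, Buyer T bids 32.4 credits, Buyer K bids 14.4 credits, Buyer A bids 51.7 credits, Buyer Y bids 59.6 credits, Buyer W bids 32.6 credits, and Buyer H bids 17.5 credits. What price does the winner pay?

The winner pays 49.2 credits.

Ordered from highest: Buyer Y 59.6 credits > Buyer A 51.7 credits > Buyer U 49.2 credits > Buyer W 32.6 credits > Buyer T 32.4 credits > Buyer H 17.5 credits > Buyer K 14.4 credits.
Buyer Y is the highest bidder, so Buyer Y wins.
Under the third-price rule, the price is the third-highest bid: 49.2 credits.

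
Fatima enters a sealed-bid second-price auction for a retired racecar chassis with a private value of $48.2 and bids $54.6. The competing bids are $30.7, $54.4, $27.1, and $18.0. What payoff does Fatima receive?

Fatima's payoff: -$6.2.

Highest competing bid: $54.4.
Fatima's bid $54.6 is the highest overall, so Fatima wins and pays the second-highest bid, $54.4.
Payoff = value − price = $48.2 − $54.4 = -$6.2.
Overbidding won the item at a price above value — truthful bidding would have avoided this loss.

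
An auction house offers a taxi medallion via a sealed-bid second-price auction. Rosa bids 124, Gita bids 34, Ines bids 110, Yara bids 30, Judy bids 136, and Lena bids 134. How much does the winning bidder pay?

Sorted high to low: Judy 136; Lena 134; Rosa 124; Ines 110; Gita 34; Yara 30.
Judy has the highest bid, so Judy wins.
The second-highest bid is 134, so that is what Judy pays.

The winner pays 134.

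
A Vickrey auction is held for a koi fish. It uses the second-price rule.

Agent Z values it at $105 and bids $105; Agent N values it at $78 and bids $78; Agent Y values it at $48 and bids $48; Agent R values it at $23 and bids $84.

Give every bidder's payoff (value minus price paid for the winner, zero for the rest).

Ordered from highest: Agent Z $105, then Agent R $84, then Agent N $78, then Agent Y $48.
Agent Z has the top bid and wins; the price is the second-highest bid, $84.
Agent Z's payoff = $105 − $84 = $21. All other bidders lose, so their payoff is 0.

Agent Z $21, Agent N $0, Agent Y $0, Agent R $0.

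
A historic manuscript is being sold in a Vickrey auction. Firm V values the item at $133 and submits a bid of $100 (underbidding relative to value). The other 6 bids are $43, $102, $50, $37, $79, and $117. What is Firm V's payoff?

Highest competing bid: $117.
Firm V's bid $100 is not the highest, so Firm V loses, pays nothing, and earns zero payoff.

$0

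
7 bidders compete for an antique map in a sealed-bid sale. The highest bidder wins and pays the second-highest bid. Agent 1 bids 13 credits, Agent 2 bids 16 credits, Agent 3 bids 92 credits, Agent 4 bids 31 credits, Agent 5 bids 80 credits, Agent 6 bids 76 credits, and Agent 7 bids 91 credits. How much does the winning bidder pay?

Bids in descending order: Agent 3 92 credits > Agent 7 91 credits > Agent 5 80 credits > Agent 6 76 credits > Agent 4 31 credits > Agent 2 16 credits > Agent 1 13 credits.
Agent 3 has the highest bid, so Agent 3 wins.
The second-highest bid is 91 credits, so that is what Agent 3 pays.

91 credits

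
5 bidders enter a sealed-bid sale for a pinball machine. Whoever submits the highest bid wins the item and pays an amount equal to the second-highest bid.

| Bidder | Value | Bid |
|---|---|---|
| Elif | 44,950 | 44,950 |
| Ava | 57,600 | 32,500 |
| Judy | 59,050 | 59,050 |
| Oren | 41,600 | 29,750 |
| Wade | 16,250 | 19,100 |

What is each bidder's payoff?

Ordered from highest: Judy 59,050; Elif 44,950; Ava 32,500; Oren 29,750; Wade 19,100.
Judy has the top bid and wins; the price is the second-highest bid, 44,950.
Judy's payoff = 59,050 − 44,950 = 14,100. All other bidders lose, so their payoff is 0.

Payoffs: Elif 0, Ava 0, Judy 14,100, Oren 0, Wade 0.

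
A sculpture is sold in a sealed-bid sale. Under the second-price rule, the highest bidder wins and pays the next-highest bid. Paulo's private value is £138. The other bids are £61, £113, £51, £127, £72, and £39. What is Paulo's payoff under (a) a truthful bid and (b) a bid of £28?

The highest competing bid is £127.
Bidding truthfully at £138: Paulo has the top bid, wins, and pays the second-highest bid £127. Payoff = £138 − £127 = £11.
Bidding £28: the top bid is £127 (a rival), so Paulo loses. Payoff = £0.

(a) £11  (b) £0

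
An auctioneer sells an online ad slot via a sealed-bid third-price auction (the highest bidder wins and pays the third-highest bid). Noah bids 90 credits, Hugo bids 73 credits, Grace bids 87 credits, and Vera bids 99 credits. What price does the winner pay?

The winner pays 87 credits.

Ranking the bids: Vera 99 credits, then Noah 90 credits, then Grace 87 credits, then Hugo 73 credits.
Vera is the highest bidder, so Vera wins.
Under the third-price rule, the price is the third-highest bid: 87 credits.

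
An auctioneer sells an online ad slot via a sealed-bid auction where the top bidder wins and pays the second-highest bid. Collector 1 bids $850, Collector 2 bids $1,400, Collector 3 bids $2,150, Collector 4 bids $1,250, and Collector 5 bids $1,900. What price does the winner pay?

Ranking the bids: Collector 3 $2,150 > Collector 5 $1,900 > Collector 2 $1,400 > Collector 4 $1,250 > Collector 1 $850.
Collector 3 is the highest bidder, so Collector 3 wins.
Under the second-price rule, the price is the second-highest bid: $1,900.

The winner pays $1,900.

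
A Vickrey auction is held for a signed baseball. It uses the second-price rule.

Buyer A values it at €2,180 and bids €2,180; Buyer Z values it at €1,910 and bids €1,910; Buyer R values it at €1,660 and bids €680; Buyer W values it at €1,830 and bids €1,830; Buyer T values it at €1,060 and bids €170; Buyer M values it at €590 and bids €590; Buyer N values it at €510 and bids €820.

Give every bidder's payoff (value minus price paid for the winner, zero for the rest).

Payoffs: Buyer A €270, Buyer Z €0, Buyer R €0, Buyer W €0, Buyer T €0, Buyer M €0, Buyer N €0.

Sorted high to low: Buyer A €2,180, then Buyer Z €1,910, then Buyer W €1,830, then Buyer N €820, then Buyer R €680, then Buyer M €590, then Buyer T €170.
Buyer A has the top bid and wins; the price is the second-highest bid, €1,910.
Buyer A's payoff = €2,180 − €1,910 = €270. All other bidders lose, so their payoff is 0.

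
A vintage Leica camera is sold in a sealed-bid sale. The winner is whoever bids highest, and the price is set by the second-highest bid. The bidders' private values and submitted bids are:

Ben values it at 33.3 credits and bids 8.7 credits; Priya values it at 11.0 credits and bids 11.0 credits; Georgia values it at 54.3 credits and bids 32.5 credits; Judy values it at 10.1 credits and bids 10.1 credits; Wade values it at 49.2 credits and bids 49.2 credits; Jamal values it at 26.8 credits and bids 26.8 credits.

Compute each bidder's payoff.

Ben 0.0 credits, Priya 0.0 credits, Georgia 0.0 credits, Judy 0.0 credits, Wade 16.7 credits, Jamal 0.0 credits.

Bids in descending order: Wade 49.2 credits > Georgia 32.5 credits > Jamal 26.8 credits > Priya 11.0 credits > Judy 10.1 credits > Ben 8.7 credits.
Wade has the top bid and wins; the price is the second-highest bid, 32.5 credits.
Wade's payoff = 49.2 credits − 32.5 credits = 16.7 credits. All other bidders lose, so their payoff is 0.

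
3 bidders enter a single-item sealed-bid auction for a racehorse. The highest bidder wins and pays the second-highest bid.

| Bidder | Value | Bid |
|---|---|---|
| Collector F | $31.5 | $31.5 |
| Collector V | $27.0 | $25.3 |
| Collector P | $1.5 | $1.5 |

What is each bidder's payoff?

Ranking the bids: Collector F $31.5, then Collector V $25.3, then Collector P $1.5.
Collector F has the top bid and wins; the price is the second-highest bid, $25.3.
Collector F's payoff = $31.5 − $25.3 = $6.2. All other bidders lose, so their payoff is 0.

Payoffs: Collector F $6.2, Collector V $0.0, Collector P $0.0.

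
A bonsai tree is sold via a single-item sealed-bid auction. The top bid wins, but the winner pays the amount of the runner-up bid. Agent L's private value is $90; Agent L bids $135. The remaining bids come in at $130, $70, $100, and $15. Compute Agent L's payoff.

Highest competing bid: $130.
Agent L's bid $135 is the highest overall, so Agent L wins and pays the second-highest bid, $130.
Payoff = value − price = $90 − $130 = -$40.

-$40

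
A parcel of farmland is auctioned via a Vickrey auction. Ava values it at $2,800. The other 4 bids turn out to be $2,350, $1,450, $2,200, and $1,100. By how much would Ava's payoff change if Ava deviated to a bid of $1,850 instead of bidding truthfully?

The highest competing bid is $2,350.
Bidding truthfully at $2,800: Ava has the top bid, wins, and pays the second-highest bid $2,350. Payoff = $2,800 − $2,350 = $450.
Bidding $1,850: the top bid is $2,350 (a rival), so Ava loses. Payoff = $0.
Change = $0 − $450 = -$450.

Change in payoff: -$450.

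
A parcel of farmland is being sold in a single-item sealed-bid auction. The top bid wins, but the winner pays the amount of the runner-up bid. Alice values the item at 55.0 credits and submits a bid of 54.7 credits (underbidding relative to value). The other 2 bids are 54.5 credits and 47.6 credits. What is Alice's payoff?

Highest competing bid: 54.5 credits.
Alice's bid 54.7 credits is the highest overall, so Alice wins and pays the second-highest bid, 54.5 credits.
Payoff = value − price = 55.0 credits − 54.5 credits = 0.5 credits.

0.5 credits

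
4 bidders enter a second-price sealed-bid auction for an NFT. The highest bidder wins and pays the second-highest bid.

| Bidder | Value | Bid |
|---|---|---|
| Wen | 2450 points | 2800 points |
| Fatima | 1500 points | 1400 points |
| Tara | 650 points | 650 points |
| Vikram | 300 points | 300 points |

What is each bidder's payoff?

Sorted high to low: Wen 2800 points > Fatima 1400 points > Tara 650 points > Vikram 300 points.
Wen has the top bid and wins; the price is the second-highest bid, 1400 points.
Wen's payoff = 2450 points − 1400 points = 1050 points. All other bidders lose, so their payoff is 0.

Payoffs: Wen 1050 points, Fatima 0 points, Tara 0 points, Vikram 0 points.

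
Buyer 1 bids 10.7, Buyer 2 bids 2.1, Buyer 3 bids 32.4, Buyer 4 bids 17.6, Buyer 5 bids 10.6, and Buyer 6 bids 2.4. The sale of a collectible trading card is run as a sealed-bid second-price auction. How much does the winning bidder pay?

The winner pays 17.6.

Ordered from highest: Buyer 3 32.4; Buyer 4 17.6; Buyer 1 10.7; Buyer 5 10.6; Buyer 6 2.4; Buyer 2 2.1.
Buyer 3 has the highest bid, so Buyer 3 wins.
The second-highest bid is 17.6, so that is what Buyer 3 pays.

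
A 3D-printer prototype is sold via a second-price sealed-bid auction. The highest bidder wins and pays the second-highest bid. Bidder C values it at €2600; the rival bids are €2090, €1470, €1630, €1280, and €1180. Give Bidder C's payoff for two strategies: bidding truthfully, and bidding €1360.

The highest competing bid is €2090.
Bidding truthfully at €2600: Bidder C has the top bid, wins, and pays the second-highest bid €2090. Payoff = €2600 − €2090 = €510.
Bidding €1360: the top bid is €2090 (a rival), so Bidder C loses. Payoff = €0.
Deviating from a truthful bid can only lose payoff in a second-price auction — never gain.

(a) €510  (b) €0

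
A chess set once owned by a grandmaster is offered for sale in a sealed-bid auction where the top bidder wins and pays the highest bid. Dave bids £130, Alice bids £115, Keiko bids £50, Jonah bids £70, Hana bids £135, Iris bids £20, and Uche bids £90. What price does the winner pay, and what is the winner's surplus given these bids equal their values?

Bids in descending order: Hana £135, then Dave £130, then Alice £115, then Uche £90, then Jonah £70, then Keiko £50, then Iris £20.
Hana is the highest bidder, so Hana wins.
Under the first-price rule, the price is the highest bid: £135.
Surplus = £135 − £135 = £0.

Price £135; surplus £0.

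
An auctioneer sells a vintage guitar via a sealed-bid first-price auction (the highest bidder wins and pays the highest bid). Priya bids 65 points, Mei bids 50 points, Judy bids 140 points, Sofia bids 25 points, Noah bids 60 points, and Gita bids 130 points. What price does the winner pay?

Bids in descending order: Judy 140 points > Gita 130 points > Priya 65 points > Noah 60 points > Mei 50 points > Sofia 25 points.
Judy is the highest bidder, so Judy wins.
Under the first-price rule, the price is the highest bid: 140 points.

The winner pays 140 points.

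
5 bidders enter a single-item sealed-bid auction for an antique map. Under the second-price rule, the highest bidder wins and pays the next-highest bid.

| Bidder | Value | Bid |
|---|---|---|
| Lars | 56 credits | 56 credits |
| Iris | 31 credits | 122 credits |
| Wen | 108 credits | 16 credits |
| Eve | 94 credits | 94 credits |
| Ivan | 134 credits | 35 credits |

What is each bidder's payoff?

Bids in descending order: Iris 122 credits, then Eve 94 credits, then Lars 56 credits, then Ivan 35 credits, then Wen 16 credits.
Iris has the top bid and wins; the price is the second-highest bid, 94 credits.
Iris's payoff = 31 credits − 94 credits = -63 credits. All other bidders lose, so their payoff is 0.

Payoffs: Lars 0 credits, Iris -63 credits, Wen 0 credits, Eve 0 credits, Ivan 0 credits.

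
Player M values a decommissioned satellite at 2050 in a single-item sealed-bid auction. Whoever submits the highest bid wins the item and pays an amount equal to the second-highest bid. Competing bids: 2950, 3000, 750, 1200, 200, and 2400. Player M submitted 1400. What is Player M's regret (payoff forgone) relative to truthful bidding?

The highest competing bid is 3000.
Bidding truthfully at 2050: the top bid is 3000 (a rival), so Player M loses. Payoff = 0.
Bidding 1400: the top bid is 3000 (a rival), so Player M loses. Payoff = 0.
Regret = truthful payoff − actual payoff = 0 − 0 = 0.
The bid only affects whether you win, not the price — here both bids land on the same side of the top rival bid, so the deviation is payoff-neutral.

0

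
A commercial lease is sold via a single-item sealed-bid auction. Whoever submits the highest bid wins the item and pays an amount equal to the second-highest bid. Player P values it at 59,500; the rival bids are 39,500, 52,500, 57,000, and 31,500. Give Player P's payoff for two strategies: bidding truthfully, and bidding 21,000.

The highest competing bid is 57,000.
Bidding truthfully at 59,500: Player P has the top bid, wins, and pays the second-highest bid 57,000. Payoff = 59,500 − 57,000 = 2,500.
Bidding 21,000: the top bid is 57,000 (a rival), so Player P loses. Payoff = 0.
Deviating from a truthful bid can only lose payoff in a second-price auction — never gain.

(a) 2,500  (b) 0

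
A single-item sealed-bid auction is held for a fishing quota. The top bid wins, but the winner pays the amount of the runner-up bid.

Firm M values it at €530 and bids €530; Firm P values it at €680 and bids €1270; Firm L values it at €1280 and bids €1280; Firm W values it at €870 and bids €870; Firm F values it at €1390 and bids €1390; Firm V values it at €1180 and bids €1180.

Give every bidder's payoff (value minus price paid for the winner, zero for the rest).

Payoffs: Firm M €0, Firm P €0, Firm L €0, Firm W €0, Firm F €110, Firm V €0.

Ordered from highest: Firm F €1390, then Firm L €1280, then Firm P €1270, then Firm V €1180, then Firm W €870, then Firm M €530.
Firm F has the top bid and wins; the price is the second-highest bid, €1280.
Firm F's payoff = €1390 − €1280 = €110. All other bidders lose, so their payoff is 0.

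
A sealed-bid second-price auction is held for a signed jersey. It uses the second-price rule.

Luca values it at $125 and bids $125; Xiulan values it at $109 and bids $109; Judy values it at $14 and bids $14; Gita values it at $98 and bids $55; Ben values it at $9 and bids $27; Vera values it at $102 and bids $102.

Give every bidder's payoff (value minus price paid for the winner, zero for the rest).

Ranking the bids: Luca $125 > Xiulan $109 > Vera $102 > Gita $55 > Ben $27 > Judy $14.
Luca has the top bid and wins; the price is the second-highest bid, $109.
Luca's payoff = $125 − $109 = $16. All other bidders lose, so their payoff is 0.

Payoffs: Luca $16, Xiulan $0, Judy $0, Gita $0, Ben $0, Vera $0.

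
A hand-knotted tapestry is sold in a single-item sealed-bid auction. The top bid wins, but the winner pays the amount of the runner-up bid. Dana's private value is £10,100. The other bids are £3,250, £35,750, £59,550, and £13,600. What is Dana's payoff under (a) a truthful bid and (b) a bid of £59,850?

(a) £0  (b) -£49,450

The highest competing bid is £59,550.
Bidding truthfully at £10,100: the top bid is £59,550 (a rival), so Dana loses. Payoff = £0.
Bidding £59,850: Dana has the top bid, wins, and pays the second-highest bid £59,550. Payoff = £10,100 − £59,550 = -£49,450.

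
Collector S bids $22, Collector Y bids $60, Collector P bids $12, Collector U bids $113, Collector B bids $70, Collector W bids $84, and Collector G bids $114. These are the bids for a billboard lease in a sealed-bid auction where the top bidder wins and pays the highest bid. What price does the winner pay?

Ranking the bids: Collector G $114 > Collector U $113 > Collector W $84 > Collector B $70 > Collector Y $60 > Collector S $22 > Collector P $12.
Collector G is the highest bidder, so Collector G wins.
Under the first-price rule, the price is the highest bid: $114.

The winner pays $114.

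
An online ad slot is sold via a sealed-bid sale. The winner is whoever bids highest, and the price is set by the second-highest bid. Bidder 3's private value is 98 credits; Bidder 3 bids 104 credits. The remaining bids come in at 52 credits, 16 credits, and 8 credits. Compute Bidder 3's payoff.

Highest competing bid: 52 credits.
Bidder 3's bid 104 credits is the highest overall, so Bidder 3 wins and pays the second-highest bid, 52 credits.
Payoff = value − price = 98 credits − 52 credits = 46 credits.

The bidder's payoff: 46 credits.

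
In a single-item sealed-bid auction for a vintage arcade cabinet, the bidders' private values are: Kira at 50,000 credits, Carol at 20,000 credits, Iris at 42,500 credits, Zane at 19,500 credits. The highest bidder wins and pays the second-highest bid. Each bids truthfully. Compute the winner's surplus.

Winner's surplus: 7,500 credits.

Ranking the bids: Kira 50,000 credits > Iris 42,500 credits > Carol 20,000 credits > Zane 19,500 credits.
Kira wins with the top bid and pays the second-highest, 42,500 credits.
Surplus = 50,000 credits − 42,500 credits = 7,500 credits.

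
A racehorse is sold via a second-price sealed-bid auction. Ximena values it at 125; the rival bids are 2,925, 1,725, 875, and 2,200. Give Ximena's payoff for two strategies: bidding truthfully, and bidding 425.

The highest competing bid is 2,925.
Bidding truthfully at 125: the top bid is 2,925 (a rival), so Ximena loses. Payoff = 0.
Bidding 425: the top bid is 2,925 (a rival), so Ximena loses. Payoff = 0.

(a) 0  (b) 0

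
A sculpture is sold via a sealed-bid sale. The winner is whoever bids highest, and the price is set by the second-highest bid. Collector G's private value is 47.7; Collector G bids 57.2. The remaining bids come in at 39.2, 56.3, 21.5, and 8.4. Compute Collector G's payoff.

Highest competing bid: 56.3.
Collector G's bid 57.2 is the highest overall, so Collector G wins and pays the second-highest bid, 56.3.
Payoff = value − price = 47.7 − 56.3 = -8.6.
Overbidding won the item at a price above value — truthful bidding would have avoided this loss.

Collector G's payoff: -8.6.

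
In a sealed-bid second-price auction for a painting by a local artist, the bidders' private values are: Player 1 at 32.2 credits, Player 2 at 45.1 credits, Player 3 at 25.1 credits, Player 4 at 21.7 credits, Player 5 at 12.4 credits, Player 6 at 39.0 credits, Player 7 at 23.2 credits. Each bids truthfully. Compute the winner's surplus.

6.1 credits

Bids in descending order: Player 2 45.1 credits; Player 6 39.0 credits; Player 1 32.2 credits; Player 3 25.1 credits; Player 7 23.2 credits; Player 4 21.7 credits; Player 5 12.4 credits.
Player 2 wins with the top bid and pays the second-highest, 39.0 credits.
Surplus = 45.1 credits − 39.0 credits = 6.1 credits.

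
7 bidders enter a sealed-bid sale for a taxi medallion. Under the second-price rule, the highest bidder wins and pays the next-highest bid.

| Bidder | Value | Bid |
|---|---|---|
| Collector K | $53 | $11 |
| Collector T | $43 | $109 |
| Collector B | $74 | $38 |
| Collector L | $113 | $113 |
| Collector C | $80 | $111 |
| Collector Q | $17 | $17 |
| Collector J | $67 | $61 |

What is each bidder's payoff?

Payoffs: Collector K $0, Collector T $0, Collector B $0, Collector L $2, Collector C $0, Collector Q $0, Collector J $0.

Ordered from highest: Collector L $113; Collector C $111; Collector T $109; Collector J $61; Collector B $38; Collector Q $17; Collector K $11.
Collector L has the top bid and wins; the price is the second-highest bid, $111.
Collector L's payoff = $113 − $111 = $2. All other bidders lose, so their payoff is 0.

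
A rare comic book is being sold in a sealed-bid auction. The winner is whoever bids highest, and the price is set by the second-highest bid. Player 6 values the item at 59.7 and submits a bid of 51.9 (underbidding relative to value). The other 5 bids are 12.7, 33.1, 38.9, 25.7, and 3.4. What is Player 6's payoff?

Highest competing bid: 38.9.
Player 6's bid 51.9 is the highest overall, so Player 6 wins and pays the second-highest bid, 38.9.
Payoff = value − price = 59.7 − 38.9 = 20.8.

20.8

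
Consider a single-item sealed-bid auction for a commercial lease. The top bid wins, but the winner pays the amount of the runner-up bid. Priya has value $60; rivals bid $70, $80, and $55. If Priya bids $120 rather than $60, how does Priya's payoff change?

-$20

The highest competing bid is $80.
Bidding truthfully at $60: the top bid is $80 (a rival), so Priya loses. Payoff = $0.
Bidding $120: Priya has the top bid, wins, and pays the second-highest bid $80. Payoff = $60 − $80 = -$20.
Change = -$20 − $0 = -$20.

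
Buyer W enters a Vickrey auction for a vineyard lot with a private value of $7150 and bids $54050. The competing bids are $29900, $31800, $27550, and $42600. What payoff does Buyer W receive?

Buyer W's payoff: -$35450.

Highest competing bid: $42600.
Buyer W's bid $54050 is the highest overall, so Buyer W wins and pays the second-highest bid, $42600.
Payoff = value − price = $7150 − $42600 = -$35450.
Overbidding won the item at a price above value — truthful bidding would have avoided this loss.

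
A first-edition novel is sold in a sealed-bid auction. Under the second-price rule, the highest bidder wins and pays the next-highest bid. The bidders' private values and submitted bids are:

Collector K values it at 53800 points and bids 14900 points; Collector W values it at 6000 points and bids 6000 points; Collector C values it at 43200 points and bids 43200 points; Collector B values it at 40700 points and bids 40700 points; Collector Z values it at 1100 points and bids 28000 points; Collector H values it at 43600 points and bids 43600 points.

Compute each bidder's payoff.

Sorted high to low: Collector H 43600 points > Collector C 43200 points > Collector B 40700 points > Collector Z 28000 points > Collector K 14900 points > Collector W 6000 points.
Collector H has the top bid and wins; the price is the second-highest bid, 43200 points.
Collector H's payoff = 43600 points − 43200 points = 400 points. All other bidders lose, so their payoff is 0.

Payoffs: Collector K 0 points, Collector W 0 points, Collector C 0 points, Collector B 0 points, Collector Z 0 points, Collector H 400 points.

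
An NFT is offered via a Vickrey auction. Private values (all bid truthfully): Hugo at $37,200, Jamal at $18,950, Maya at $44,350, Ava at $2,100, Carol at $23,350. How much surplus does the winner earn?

Ordered from highest: Maya $44,350 > Hugo $37,200 > Carol $23,350 > Jamal $18,950 > Ava $2,100.
Maya wins with the top bid and pays the second-highest, $37,200.
Surplus = $44,350 − $37,200 = $7,150.

Surplus = $7,150.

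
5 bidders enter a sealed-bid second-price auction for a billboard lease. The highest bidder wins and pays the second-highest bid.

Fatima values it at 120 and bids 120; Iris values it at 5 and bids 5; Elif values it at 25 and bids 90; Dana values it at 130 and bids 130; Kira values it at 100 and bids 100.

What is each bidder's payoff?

Ordered from highest: Dana 130 > Fatima 120 > Kira 100 > Elif 90 > Iris 5.
Dana has the top bid and wins; the price is the second-highest bid, 120.
Dana's payoff = 130 − 120 = 10. All other bidders lose, so their payoff is 0.

Payoffs: Fatima 0, Iris 0, Elif 0, Dana 10, Kira 0.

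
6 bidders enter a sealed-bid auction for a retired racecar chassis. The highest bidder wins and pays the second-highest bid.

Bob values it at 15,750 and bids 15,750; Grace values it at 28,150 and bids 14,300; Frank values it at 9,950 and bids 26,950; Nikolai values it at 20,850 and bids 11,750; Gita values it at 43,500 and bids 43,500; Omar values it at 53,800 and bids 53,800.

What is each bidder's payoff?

Bob 0, Grace 0, Frank 0, Nikolai 0, Gita 0, Omar 10,300.

Bids in descending order: Omar 53,800; Gita 43,500; Frank 26,950; Bob 15,750; Grace 14,300; Nikolai 11,750.
Omar has the top bid and wins; the price is the second-highest bid, 43,500.
Omar's payoff = 53,800 − 43,500 = 10,300. All other bidders lose, so their payoff is 0.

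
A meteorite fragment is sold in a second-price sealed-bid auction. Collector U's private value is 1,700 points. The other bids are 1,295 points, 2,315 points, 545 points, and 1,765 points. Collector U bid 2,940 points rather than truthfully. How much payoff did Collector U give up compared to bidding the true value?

The highest competing bid is 2,315 points.
Bidding truthfully at 1,700 points: the top bid is 2,315 points (a rival), so Collector U loses. Payoff = 0 points.
Bidding 2,940 points: Collector U has the top bid, wins, and pays the second-highest bid 2,315 points. Payoff = 1,700 points − 2,315 points = -615 points.
Regret = truthful payoff − actual payoff = 0 points − -615 points = 615 points.
This is the dominant-strategy logic: truthful bidding weakly beats any alternative.

Payoff forgone: 615 points.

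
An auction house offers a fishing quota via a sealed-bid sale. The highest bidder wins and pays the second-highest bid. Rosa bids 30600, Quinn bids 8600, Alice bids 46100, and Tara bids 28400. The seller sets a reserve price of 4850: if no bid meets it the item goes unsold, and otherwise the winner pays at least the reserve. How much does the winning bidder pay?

Price paid: 30600.

Ranking the bids: Alice 46100, then Rosa 30600, then Tara 28400, then Quinn 8600.
Alice has the highest bid, so Alice wins.
The second-highest bid is 30600, which exceeds the reserve, so that sets the price.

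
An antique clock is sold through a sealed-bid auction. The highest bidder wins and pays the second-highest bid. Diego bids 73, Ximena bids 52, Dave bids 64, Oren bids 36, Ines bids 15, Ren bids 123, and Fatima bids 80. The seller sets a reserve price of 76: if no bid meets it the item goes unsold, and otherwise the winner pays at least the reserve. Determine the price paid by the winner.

The winner pays 80.

Sorted high to low: Ren 123 > Fatima 80 > Diego 73 > Dave 64 > Ximena 52 > Oren 36 > Ines 15.
Ren has the highest bid, so Ren wins.
The second-highest bid is 80, which exceeds the reserve, so that sets the price.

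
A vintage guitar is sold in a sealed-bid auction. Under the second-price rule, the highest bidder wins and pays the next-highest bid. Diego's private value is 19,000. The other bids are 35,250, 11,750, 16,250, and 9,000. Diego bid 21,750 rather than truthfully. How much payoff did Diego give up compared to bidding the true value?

The highest competing bid is 35,250.
Bidding truthfully at 19,000: the top bid is 35,250 (a rival), so Diego loses. Payoff = 0.
Bidding 21,750: the top bid is 35,250 (a rival), so Diego loses. Payoff = 0.
Regret = truthful payoff − actual payoff = 0 − 0 = 0.

Payoff forgone: 0.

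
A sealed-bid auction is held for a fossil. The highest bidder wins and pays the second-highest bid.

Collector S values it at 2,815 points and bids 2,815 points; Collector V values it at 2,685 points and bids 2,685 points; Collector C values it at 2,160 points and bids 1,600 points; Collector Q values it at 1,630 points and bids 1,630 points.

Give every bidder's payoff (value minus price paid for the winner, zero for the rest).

Ordered from highest: Collector S 2,815 points > Collector V 2,685 points > Collector Q 1,630 points > Collector C 1,600 points.
Collector S has the top bid and wins; the price is the second-highest bid, 2,685 points.
Collector S's payoff = 2,815 points − 2,685 points = 130 points. All other bidders lose, so their payoff is 0.

Payoffs: Collector S 130 points, Collector V 0 points, Collector C 0 points, Collector Q 0 points.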